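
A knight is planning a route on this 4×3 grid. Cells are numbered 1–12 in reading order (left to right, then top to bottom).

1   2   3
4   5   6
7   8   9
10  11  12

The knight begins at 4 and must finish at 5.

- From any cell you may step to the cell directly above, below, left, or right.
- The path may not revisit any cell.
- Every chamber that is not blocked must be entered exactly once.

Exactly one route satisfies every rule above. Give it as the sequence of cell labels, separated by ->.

Need to visit all 12 open cells exactly once, starting at 4 and ending at 5.
Route from 4: up 1 to 1, right 2 to 3, down 3 to 12, left 2 to 10, up 1 to 7, right 1 to 8, up 1 to 5 — 11 moves in all.
Check: all 12 open cells covered.

4 -> 1 -> 2 -> 3 -> 6 -> 9 -> 12 -> 11 -> 10 -> 7 -> 8 -> 5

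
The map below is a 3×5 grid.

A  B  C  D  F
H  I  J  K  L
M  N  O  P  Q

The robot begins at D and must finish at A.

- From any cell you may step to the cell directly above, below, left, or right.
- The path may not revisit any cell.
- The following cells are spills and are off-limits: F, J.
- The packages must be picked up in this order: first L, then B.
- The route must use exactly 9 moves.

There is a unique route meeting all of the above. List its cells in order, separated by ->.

D -> K -> L -> Q -> P -> O -> N -> I -> B -> A

The waypoints must appear in the order L, B, with no cell reused.
Route from D: down 1 to K, right 1 to L, down 1 to Q, left 3 to N, up 2 to B, left 1 to A — 9 moves in all.
Check: order respected (L at step 2, B at step 8); 9 moves as required.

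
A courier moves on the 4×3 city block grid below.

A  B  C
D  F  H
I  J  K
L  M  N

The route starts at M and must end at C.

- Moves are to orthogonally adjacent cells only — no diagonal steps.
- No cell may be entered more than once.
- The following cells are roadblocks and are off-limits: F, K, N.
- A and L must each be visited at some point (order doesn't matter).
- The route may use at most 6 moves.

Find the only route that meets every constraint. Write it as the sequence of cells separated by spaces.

M L I D A B C

The budget equals the shortest possible length, so every move has to be on a shortest route through the required cells.
Route from M: left to L, 3× up (reaching A), 2× right (reaching C) — 6 moves in all.
Check: all required cells visited; 6 ≤ 6 moves.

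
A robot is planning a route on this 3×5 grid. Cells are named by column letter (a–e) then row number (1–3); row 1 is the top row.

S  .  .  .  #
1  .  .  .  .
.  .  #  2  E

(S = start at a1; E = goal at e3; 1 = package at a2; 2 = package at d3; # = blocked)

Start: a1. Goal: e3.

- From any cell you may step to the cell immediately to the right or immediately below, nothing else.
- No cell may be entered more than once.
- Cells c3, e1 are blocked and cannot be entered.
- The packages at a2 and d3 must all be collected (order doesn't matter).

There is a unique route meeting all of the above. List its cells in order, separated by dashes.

a1 - a2 - b2 - c2 - d2 - d3 - e3

Moves only go right or down, so the column and row indices never decrease.
Route from a1: down to a2, 3× right (reaching d2), down to d3, right to e3 — 6 moves in all.
Check: all required cells visited.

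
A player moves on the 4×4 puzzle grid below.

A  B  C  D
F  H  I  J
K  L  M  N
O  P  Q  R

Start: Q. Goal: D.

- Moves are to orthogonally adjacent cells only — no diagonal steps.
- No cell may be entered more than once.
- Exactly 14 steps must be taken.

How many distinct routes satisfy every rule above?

13

Need simple routes of exactly 14 moves from Q to D (Manhattan distance 4, so 5 moves are spent on a detour and 5 undoing it).
Branch systematically from the start, pruning whenever the remaining move budget drops below the Manhattan distance to D or differs from it in parity. Grouping the completions by first move — via M: 1; via P: 4; via R: 8 — and summing: 1 + 4 + 8 = 13.
That gives 13 routes.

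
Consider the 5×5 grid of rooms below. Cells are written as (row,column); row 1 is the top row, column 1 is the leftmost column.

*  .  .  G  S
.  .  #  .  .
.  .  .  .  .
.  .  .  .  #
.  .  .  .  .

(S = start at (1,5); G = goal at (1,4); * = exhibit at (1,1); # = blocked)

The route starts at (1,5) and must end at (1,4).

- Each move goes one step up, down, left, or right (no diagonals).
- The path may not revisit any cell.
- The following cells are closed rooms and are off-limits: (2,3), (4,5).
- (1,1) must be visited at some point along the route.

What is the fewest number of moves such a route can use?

11

Any route passes through (1,1) somewhere between (1,5) and (1,4). Summing Manhattan distances along the two legs ((1,5) → (1,1) → (1,4)) gives a lower bound of 4 + 3 = 7 moves.
The shortest route satisfying every rule uses 11 moves: (1,5) → (2,5) → (3,5) → (3,4) → (3,3) → (3,2) → (2,2) → (2,1) → (1,1) → (1,2) → (1,3) → (1,4).
The bound of 7 isn't tight here; checking systematically, no route of length 7 through 10 satisfies every constraint (on a 4-connected grid the length of any start-to-goal walk has the same parity as the Manhattan bound, so only lengths 7, 9, 11, … need checking), so 11 is the minimum.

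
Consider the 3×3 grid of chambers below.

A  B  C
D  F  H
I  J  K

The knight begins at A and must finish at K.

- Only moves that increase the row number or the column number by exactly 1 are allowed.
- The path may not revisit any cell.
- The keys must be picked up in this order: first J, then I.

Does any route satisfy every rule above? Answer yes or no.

no

I lies to the left of J, so going from J to I would need a leftward move — but moves only go right/down, so J cannot be visited before I.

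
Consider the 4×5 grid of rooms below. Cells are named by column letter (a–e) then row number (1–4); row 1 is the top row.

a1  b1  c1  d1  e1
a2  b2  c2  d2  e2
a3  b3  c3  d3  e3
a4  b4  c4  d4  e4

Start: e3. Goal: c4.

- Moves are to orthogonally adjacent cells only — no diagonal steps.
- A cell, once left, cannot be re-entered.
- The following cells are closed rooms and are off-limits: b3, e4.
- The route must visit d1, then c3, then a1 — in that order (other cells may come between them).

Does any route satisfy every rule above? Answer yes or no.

yes

One route that works: e3 → e2 → e1 → d1 → d2 → d3 → c3 → c2 → c1 → b1 → a1 → a2 → a3 → a4 → b4 → c4.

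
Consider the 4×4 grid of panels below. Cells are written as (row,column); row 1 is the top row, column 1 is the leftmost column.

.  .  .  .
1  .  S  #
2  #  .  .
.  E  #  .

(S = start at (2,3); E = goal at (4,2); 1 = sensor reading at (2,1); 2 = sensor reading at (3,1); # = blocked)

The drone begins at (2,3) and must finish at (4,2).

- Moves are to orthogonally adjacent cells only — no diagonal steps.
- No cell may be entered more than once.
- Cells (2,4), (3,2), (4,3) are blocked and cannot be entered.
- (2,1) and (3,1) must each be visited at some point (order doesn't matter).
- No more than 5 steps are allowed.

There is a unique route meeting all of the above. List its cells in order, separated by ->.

Any route must reach (2,1) and (3,1) and still end at (4,2) within 5 moves, so the order of the required stops is forced.
Route from (2,3): left 2 to (2,1), down 2 to (4,1), right 1 to (4,2) — 5 moves in all.
Check: all required cells visited; 5 ≤ 5 moves.

(2,3) -> (2,2) -> (2,1) -> (3,1) -> (4,1) -> (4,2)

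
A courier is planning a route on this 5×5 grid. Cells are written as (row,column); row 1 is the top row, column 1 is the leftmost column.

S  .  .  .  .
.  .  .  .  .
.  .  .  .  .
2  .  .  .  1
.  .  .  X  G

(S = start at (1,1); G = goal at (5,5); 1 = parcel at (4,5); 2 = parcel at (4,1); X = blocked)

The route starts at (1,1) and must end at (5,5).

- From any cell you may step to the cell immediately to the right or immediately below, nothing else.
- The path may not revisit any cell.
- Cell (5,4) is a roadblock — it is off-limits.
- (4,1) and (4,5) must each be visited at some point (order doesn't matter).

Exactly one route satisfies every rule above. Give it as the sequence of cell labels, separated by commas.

(1,1), (2,1), (3,1), (4,1), (4,2), (4,3), (4,4), (4,5), (5,5)

Moves only go right or down, so the column and row indices never decrease.
Route from (1,1): 3× down (reaching (4,1)), 4× right (reaching (4,5)), down to (5,5) — 8 moves in all.
Check: all required cells visited.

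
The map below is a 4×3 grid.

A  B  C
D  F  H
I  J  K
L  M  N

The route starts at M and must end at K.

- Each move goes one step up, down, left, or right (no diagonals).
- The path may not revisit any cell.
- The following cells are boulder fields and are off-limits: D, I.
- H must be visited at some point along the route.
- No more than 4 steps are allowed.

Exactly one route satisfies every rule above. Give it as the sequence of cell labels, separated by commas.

M, J, F, H, K

Any route must reach H and still end at K within 4 moves, so the order of the required stops is forced.
Route from M: up 2 to F, right 1 to H, down 1 to K — 4 moves in all.
Check: all required cells visited; 4 ≤ 4 moves.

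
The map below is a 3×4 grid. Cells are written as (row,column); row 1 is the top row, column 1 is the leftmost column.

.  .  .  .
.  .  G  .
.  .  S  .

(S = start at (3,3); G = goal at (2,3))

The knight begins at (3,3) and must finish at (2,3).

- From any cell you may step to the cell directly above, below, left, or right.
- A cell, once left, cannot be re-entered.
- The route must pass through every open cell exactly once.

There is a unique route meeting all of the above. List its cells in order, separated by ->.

Need to visit all 12 open cells exactly once, starting at (3,3) and ending at (2,3).
Cell (1,1) has only two open neighbours ((2,1) and (1,2)), so the path must pass straight through it: one of those is the cell it's entered from and the other is where it exits.
Route from (3,3): right to (3,4), 2× up (reaching (1,4)), 3× left (reaching (1,1)), 2× down (reaching (3,1)), right to (3,2), up to (2,2), right to (2,3) — 11 moves in all.
Check: all 12 open cells covered.

(3,3) -> (3,4) -> (2,4) -> (1,4) -> (1,3) -> (1,2) -> (1,1) -> (2,1) -> (3,1) -> (3,2) -> (2,2) -> (2,3)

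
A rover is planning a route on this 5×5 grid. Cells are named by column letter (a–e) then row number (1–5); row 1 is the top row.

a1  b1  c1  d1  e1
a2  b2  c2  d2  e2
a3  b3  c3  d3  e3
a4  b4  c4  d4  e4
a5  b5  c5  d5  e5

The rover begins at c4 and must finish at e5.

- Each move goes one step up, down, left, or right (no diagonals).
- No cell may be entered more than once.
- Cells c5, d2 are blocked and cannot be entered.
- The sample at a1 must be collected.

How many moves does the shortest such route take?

13

Any route passes through a1 somewhere between c4 and e5. Summing Manhattan distances along the two legs (c4 → a1 → e5) gives a lower bound of 5 + 8 = 13 moves.
A route of 13 moves achieves this: c4 → c3 → c2 → b2 → a2 → a1 → b1 → c1 → d1 → e1 → e2 → e3 → e4 → e5.
Since 13 matches the lower bound, it is optimal.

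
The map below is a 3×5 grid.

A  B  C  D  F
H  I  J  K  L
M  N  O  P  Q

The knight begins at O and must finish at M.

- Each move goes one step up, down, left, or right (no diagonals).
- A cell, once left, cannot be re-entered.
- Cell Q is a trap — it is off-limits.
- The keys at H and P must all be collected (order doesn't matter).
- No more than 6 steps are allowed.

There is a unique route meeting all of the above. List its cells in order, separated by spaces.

The budget equals the shortest possible length, so every move has to be on a shortest route through the required cells.
Route from O: right to P, up to K, 3× left (reaching H), down to M — 6 moves in all.
Check: all required cells visited; 6 ≤ 6 moves.

O P K J I H M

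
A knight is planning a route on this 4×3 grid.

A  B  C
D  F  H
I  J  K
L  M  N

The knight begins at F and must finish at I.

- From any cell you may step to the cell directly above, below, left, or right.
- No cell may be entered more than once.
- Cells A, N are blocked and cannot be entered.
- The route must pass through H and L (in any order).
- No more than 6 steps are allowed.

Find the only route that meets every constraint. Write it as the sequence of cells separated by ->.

F -> H -> K -> J -> M -> L -> I

The 6-move cap with required stops at H, L leaves no slack for detours.
Route from F: right 1 to H, down 1 to K, left 1 to J, down 1 to M, left 1 to L, up 1 to I — 6 moves in all.
Check: all required cells visited; 6 ≤ 6 moves.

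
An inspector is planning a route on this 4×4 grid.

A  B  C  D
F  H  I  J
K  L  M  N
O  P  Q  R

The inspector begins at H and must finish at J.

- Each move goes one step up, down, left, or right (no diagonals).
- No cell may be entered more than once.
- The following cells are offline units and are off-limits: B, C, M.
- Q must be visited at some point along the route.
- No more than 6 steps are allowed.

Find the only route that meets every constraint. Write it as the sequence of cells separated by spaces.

H L P Q R N J

Any route must reach Q and still end at J within 6 moves, so the order of the required stops is forced.
Route from H: down 2 to P, right 2 to R, up 2 to J — 6 moves in all.
Check: all required cells visited; 6 ≤ 6 moves.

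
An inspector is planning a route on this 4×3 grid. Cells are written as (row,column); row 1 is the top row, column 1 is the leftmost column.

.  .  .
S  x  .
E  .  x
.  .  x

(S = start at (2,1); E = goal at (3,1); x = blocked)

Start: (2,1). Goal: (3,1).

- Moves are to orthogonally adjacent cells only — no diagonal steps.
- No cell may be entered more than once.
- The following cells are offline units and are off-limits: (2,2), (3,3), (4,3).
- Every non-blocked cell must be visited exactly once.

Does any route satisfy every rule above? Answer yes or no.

Cell (2,3) has only one open neighbour but is neither the start nor the goal, so a Hamiltonian route would have to both enter and leave it through the same neighbour — impossible without revisiting.

no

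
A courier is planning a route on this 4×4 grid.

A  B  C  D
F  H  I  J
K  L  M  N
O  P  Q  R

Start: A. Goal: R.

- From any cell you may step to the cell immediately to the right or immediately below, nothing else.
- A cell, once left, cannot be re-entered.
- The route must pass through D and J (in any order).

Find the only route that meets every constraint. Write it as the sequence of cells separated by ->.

A -> B -> C -> D -> J -> N -> R

Moves only go right or down, so the column and row indices never decrease.
Route from A: right 3 to D, down 3 to R — 6 moves in all.
Check: all required cells visited.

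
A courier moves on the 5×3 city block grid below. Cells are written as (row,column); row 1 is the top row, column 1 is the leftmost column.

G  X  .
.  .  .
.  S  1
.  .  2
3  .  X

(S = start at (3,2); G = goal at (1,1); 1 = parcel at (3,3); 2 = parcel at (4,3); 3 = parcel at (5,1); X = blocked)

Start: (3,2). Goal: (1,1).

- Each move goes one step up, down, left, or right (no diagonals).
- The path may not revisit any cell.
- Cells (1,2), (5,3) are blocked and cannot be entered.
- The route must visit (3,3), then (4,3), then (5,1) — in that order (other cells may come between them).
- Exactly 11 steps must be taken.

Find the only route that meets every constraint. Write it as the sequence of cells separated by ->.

(3,2) -> (2,2) -> (2,3) -> (3,3) -> (4,3) -> (4,2) -> (5,2) -> (5,1) -> (4,1) -> (3,1) -> (2,1) -> (1,1)

The waypoints must appear in the order (3,3), (4,3), (5,1), with no cell reused.
Route from (3,2): up 1 to (2,2), right 1 to (2,3), down 2 to (4,3), left 1 to (4,2), down 1 to (5,2), left 1 to (5,1), up 4 to (1,1) — 11 moves in all.
Check: order respected (1 at step 3, 2 at step 4, 3 at step 7); 11 moves as required.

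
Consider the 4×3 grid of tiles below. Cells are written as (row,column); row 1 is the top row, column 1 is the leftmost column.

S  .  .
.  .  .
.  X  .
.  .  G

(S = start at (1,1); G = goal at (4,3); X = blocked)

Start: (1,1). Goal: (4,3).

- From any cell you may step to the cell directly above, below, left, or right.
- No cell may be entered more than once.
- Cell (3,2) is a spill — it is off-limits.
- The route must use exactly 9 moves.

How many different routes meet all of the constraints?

Need simple routes of exactly 9 moves from (1,1) to (4,3) (Manhattan distance 5, so 2 moves are spent on a detour and 2 undoing it).
Enumerating: (1,1) (1,2) (1,3) (2,3) (2,2) (2,1) (3,1) (4,1) (4,2) (4,3).
That gives 1 route.

1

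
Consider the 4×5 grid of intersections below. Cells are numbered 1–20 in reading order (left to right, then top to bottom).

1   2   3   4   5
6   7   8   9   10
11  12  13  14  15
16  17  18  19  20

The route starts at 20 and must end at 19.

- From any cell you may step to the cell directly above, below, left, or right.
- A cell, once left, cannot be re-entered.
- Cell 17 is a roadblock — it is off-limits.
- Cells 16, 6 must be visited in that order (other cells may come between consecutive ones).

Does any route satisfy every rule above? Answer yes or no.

16 must be visited but has only one open neighbour (11), and it is neither the start nor the goal — the route would have to enter and leave through 11, re-entering it.

no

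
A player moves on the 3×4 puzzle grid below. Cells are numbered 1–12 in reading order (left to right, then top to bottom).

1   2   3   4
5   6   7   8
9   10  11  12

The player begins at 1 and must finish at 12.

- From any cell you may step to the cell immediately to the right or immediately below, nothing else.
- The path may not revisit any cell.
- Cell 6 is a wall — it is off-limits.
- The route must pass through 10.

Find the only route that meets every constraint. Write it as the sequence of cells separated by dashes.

1 - 5 - 9 - 10 - 11 - 12

Moves only go right or down, so the column and row indices never decrease.
Route from 1: down 2 to 9, right 3 to 12 — 5 moves in all.
Check: all required cells visited.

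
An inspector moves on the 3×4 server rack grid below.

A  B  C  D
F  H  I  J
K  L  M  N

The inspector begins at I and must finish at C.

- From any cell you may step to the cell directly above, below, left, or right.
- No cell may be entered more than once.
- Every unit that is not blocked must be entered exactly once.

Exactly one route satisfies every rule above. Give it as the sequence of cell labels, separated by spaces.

Need to visit all 12 open cells exactly once, starting at I and ending at C.
Cell N has only two open neighbours (J and M), so the path must pass straight through it: one of those is the cell it's entered from and the other is where it exits.
Route from I: left to H, up to B, left to A, 2× down (reaching K), 3× right (reaching N), 2× up (reaching D), left to C — 11 moves in all.
Check: all 12 open cells covered.

I H B A F K L M N J D C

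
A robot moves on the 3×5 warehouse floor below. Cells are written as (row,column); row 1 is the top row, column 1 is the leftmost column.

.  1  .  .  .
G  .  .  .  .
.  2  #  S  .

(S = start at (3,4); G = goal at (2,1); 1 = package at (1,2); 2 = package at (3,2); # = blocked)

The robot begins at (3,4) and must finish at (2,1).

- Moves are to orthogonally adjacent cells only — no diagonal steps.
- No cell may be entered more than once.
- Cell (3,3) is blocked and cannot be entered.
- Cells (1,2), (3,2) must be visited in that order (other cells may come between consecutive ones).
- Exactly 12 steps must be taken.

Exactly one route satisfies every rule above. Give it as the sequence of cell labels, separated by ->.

(3,4) -> (3,5) -> (2,5) -> (1,5) -> (1,4) -> (2,4) -> (2,3) -> (1,3) -> (1,2) -> (2,2) -> (3,2) -> (3,1) -> (2,1)

The waypoints must appear in the order (1,2), (3,2), with no cell reused.
Route from (3,4): right to (3,5), 2× up (reaching (1,5)), left to (1,4), down to (2,4), left to (2,3), up to (1,3), left to (1,2), 2× down (reaching (3,2)), left to (3,1), up to (2,1) — 12 moves in all.
Check: order respected (1 at step 8, 2 at step 10); 12 moves as required.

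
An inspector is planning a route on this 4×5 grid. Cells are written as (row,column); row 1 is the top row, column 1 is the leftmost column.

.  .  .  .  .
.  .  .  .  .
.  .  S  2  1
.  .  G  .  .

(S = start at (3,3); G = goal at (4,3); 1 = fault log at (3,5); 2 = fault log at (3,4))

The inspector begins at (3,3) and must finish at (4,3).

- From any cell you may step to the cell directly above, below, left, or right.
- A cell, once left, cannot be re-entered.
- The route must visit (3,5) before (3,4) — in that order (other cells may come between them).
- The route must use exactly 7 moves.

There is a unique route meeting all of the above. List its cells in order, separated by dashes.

(3,3) - (2,3) - (2,4) - (2,5) - (3,5) - (3,4) - (4,4) - (4,3)

The waypoints must appear in the order (3,5), (3,4), with no cell reused.
Route from (3,3): up to (2,3), 2× right (reaching (2,5)), down to (3,5), left to (3,4), down to (4,4), left to (4,3) — 7 moves in all.
Check: order respected (1 at step 4, 2 at step 5); 7 moves as required.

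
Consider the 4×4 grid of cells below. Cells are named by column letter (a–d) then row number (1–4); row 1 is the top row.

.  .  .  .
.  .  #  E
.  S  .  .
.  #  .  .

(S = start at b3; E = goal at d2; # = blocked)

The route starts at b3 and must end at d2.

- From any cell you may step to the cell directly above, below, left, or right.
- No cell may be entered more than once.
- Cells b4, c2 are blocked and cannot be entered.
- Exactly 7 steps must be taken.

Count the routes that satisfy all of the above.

3

Need simple routes of exactly 7 moves from b3 to d2 (Manhattan distance 3, so 2 moves are spent on a detour and 2 undoing it).
Enumerating: b3 b2 a2 a1 b1 c1 d1 d2 | b3 a3 a2 a1 b1 c1 d1 d2 | b3 a3 a2 b2 b1 c1 d1 d2.
That gives 3 routes.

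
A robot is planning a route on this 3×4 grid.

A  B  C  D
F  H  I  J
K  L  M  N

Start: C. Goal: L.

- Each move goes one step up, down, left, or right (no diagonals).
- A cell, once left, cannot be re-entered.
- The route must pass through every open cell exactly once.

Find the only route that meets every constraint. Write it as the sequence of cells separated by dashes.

Need to visit all 12 open cells exactly once, starting at C and ending at L.
Cell A has only two open neighbours (F and B), so the path must pass straight through it: one of those is the cell it's entered from and the other is where it exits.
Route from C: right 1 to D, down 2 to N, left 1 to M, up 1 to I, left 1 to H, up 1 to B, left 1 to A, down 2 to K, right 1 to L — 11 moves in all.
Check: all 12 open cells covered.

C - D - J - N - M - I - H - B - A - F - K - L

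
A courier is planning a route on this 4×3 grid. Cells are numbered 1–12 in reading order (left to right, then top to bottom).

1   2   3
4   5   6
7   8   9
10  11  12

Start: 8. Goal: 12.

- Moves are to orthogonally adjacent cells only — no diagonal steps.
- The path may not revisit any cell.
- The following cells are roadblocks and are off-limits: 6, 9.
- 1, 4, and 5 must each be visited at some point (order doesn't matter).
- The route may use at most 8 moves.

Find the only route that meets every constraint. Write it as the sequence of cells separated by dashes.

The 8-move cap with required stops at 1, 4, 5 leaves no slack for detours.
Route from 8: 2× up (reaching 2), left to 1, 3× down (reaching 10), 2× right (reaching 12) — 8 moves in all.
Check: all required cells visited; 8 ≤ 8 moves.

8 - 5 - 2 - 1 - 4 - 7 - 10 - 11 - 12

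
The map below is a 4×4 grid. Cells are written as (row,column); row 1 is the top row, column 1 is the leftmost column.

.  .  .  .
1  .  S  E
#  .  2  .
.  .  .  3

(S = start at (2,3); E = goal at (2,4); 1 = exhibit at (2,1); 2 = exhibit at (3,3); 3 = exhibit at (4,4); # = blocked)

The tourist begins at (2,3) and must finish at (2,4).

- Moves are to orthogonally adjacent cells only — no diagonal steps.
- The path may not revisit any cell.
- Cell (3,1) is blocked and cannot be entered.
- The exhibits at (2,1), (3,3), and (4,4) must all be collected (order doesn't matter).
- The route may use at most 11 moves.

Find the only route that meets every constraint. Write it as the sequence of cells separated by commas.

The budget equals the shortest possible length, so every move has to be on a shortest route through the required cells.
Route from (2,3): up to (1,3), 2× left (reaching (1,1)), down to (2,1), right to (2,2), down to (3,2), right to (3,3), down to (4,3), right to (4,4), 2× up (reaching (2,4)) — 11 moves in all.
Check: all required cells visited; 11 ≤ 11 moves.

(2,3), (1,3), (1,2), (1,1), (2,1), (2,2), (3,2), (3,3), (4,3), (4,4), (3,4), (2,4)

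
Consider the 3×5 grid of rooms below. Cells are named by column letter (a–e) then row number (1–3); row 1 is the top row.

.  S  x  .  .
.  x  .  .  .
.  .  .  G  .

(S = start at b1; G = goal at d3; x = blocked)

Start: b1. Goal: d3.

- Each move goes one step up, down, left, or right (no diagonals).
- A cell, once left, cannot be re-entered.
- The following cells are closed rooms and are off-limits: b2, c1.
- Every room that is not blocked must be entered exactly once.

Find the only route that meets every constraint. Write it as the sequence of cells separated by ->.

b1 -> a1 -> a2 -> a3 -> b3 -> c3 -> c2 -> d2 -> d1 -> e1 -> e2 -> e3 -> d3

Need to visit all 13 open cells exactly once, starting at b1 and ending at d3.
Cell a3 has only two open neighbours (a2 and b3), so the path must pass straight through it: one of those is the cell it's entered from and the other is where it exits.
Route from b1: left to a1, 2× down (reaching a3), 2× right (reaching c3), up to c2, right to d2, up to d1, right to e1, 2× down (reaching e3), left to d3 — 12 moves in all.
Check: all 13 open cells covered.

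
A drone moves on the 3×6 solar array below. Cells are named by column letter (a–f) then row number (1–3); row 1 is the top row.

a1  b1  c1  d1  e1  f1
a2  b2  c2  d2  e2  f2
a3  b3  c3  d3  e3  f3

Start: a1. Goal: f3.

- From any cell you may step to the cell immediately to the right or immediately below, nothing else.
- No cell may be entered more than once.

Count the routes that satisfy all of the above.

A right/down-only route from a1 to f3 makes exactly 2 down-moves and 5 right-moves in some order.
With no other constraints that would be C(7,2) = 21 routes.
That gives 21 routes.

21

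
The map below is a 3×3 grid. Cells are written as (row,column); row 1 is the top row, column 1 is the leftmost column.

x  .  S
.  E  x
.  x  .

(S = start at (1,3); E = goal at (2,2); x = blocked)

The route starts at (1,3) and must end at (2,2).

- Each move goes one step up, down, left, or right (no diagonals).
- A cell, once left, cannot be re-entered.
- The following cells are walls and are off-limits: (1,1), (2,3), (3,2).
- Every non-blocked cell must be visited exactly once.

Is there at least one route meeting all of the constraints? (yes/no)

Cell (3,1) has only one open neighbour but is neither the start nor the goal, so a Hamiltonian route would have to both enter and leave it through the same neighbour — impossible without revisiting.

no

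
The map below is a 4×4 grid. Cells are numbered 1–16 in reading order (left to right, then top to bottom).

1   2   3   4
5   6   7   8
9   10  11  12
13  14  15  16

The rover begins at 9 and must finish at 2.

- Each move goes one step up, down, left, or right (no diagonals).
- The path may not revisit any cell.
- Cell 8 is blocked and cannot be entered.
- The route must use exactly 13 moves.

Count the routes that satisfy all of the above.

Need simple routes of exactly 13 moves from 9 to 2 (Manhattan distance 3, so 5 moves are spent on a detour and 5 undoing it).
No route satisfies every constraint, so the count is 0.

0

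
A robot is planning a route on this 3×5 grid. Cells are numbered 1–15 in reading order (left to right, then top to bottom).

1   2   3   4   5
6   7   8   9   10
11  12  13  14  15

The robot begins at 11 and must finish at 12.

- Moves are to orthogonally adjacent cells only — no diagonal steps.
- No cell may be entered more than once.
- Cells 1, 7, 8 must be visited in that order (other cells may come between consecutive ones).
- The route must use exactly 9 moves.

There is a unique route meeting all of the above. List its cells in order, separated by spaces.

11 6 1 2 7 8 9 14 13 12

The waypoints must appear in the order 1, 7, 8, with no cell reused.
Route from 11: 2× up (reaching 1), right to 2, down to 7, 2× right (reaching 9), down to 14, 2× left (reaching 12) — 9 moves in all.
Check: order respected (1 at step 2, 7 at step 4, 8 at step 5); 9 moves as required.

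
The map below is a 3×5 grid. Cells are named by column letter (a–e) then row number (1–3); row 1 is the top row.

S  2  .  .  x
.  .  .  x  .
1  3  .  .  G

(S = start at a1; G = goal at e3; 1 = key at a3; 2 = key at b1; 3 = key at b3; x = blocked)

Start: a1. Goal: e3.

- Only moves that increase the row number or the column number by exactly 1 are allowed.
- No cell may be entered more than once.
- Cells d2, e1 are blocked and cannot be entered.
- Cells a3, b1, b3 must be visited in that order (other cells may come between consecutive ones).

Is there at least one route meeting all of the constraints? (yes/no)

b1 lies above a3, so going from a3 to b1 would need an upward move — but moves only go right/down, so a3 cannot be visited before b1.

no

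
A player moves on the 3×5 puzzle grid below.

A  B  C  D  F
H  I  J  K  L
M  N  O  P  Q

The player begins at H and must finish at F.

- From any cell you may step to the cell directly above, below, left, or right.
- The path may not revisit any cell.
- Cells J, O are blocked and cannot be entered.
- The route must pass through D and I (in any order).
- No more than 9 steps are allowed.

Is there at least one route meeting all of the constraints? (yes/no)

One route that works: H → I → B → C → D → F.

yes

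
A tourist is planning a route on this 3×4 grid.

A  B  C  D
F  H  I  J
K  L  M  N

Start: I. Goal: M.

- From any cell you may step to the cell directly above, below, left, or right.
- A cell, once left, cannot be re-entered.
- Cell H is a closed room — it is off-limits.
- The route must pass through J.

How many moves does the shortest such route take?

3

Any route passes through J somewhere between I and M. Summing Manhattan distances along the two legs (I → J → M) gives a lower bound of 1 + 2 = 3 moves.
A route of 3 moves achieves this: I → J → N → M.
Since 3 matches the lower bound, it is optimal.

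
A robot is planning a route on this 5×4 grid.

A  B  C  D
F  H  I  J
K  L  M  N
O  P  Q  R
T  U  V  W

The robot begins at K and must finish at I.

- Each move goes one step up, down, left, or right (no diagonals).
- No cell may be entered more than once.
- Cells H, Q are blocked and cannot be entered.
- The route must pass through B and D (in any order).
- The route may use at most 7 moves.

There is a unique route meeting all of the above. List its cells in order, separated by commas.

K, F, A, B, C, D, J, I

The 7-move cap with required stops at B, D leaves no slack for detours.
Route from K: up 2 to A, right 3 to D, down 1 to J, left 1 to I — 7 moves in all.
Check: all required cells visited; 7 ≤ 7 moves.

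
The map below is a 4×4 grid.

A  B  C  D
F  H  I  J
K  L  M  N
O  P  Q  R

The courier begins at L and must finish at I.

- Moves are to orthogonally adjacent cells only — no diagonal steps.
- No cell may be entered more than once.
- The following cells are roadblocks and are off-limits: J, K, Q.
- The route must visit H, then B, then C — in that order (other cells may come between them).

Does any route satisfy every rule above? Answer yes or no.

yes

One route that works: L → H → B → C → I.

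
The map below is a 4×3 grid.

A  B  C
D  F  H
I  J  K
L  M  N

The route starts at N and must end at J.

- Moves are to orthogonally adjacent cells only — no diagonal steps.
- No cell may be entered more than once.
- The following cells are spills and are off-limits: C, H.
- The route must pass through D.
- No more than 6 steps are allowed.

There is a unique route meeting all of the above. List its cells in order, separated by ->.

N -> M -> L -> I -> D -> F -> J

The budget equals the shortest possible length, so every move has to be on a shortest route through the required cells.
Route from N: left 2 to L, up 2 to D, right 1 to F, down 1 to J — 6 moves in all.
Check: all required cells visited; 6 ≤ 6 moves.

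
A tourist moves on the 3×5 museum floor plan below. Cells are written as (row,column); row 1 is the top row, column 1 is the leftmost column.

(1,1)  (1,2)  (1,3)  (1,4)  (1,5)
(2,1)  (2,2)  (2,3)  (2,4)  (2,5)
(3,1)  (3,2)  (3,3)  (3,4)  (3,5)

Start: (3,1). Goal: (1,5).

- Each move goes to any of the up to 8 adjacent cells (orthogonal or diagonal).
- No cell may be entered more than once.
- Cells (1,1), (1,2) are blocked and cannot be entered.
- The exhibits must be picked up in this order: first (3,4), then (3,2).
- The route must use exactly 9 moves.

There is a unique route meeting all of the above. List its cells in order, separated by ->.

The waypoints must appear in the order (3,4), (3,2), with no cell reused.
Route from (3,1): 2× up-right (reaching (1,3)), down-right to (2,4), down to (3,4), 2× left (reaching (3,2)), 2× up-right (reaching (1,4)), right to (1,5) — 9 moves in all.
Check: order respected ((3,4) at step 4, (3,2) at step 6); 9 moves as required.

(3,1) -> (2,2) -> (1,3) -> (2,4) -> (3,4) -> (3,3) -> (3,2) -> (2,3) -> (1,4) -> (1,5)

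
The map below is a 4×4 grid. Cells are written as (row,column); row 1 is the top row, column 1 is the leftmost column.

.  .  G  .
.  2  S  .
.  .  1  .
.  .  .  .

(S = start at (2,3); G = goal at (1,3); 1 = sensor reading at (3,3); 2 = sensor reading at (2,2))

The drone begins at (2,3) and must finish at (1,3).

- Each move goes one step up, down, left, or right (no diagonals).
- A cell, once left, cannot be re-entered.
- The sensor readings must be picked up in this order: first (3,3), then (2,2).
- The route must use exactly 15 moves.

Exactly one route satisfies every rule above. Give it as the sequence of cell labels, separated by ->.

(2,3) -> (3,3) -> (3,2) -> (2,2) -> (1,2) -> (1,1) -> (2,1) -> (3,1) -> (4,1) -> (4,2) -> (4,3) -> (4,4) -> (3,4) -> (2,4) -> (1,4) -> (1,3)

The waypoints must appear in the order (3,3), (2,2), with no cell reused.
Route from (2,3): down to (3,3), left to (3,2), 2× up (reaching (1,2)), left to (1,1), 3× down (reaching (4,1)), 3× right (reaching (4,4)), 3× up (reaching (1,4)), left to (1,3) — 15 moves in all.
Check: order respected (1 at step 1, 2 at step 3); 15 moves as required.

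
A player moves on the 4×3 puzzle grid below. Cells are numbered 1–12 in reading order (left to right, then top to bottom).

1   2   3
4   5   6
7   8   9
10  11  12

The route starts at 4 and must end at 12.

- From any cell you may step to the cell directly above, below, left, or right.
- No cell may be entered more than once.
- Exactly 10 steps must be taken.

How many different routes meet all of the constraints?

Need simple routes of exactly 10 moves from 4 to 12 (Manhattan distance 4, so 3 moves are spent on a detour and 3 undoing it).
Enumerating: 4 1 2 5 6 9 8 7 10 11 12 | 4 1 2 3 6 9 8 7 10 11 12 | 4 1 2 3 6 5 8 7 10 11 12 | 4 7 10 11 8 5 2 3 6 9 12 | 4 5 2 3 6 9 8 7 10 11 12.
That gives 5 routes.

5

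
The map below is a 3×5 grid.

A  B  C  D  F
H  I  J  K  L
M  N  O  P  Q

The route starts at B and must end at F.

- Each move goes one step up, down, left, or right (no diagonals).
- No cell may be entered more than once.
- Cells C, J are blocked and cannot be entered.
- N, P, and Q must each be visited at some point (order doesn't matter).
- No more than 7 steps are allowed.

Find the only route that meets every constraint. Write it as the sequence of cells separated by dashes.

B - I - N - O - P - Q - L - F

The budget equals the shortest possible length, so every move has to be on a shortest route through the required cells.
Route from B: down 2 to N, right 3 to Q, up 2 to F — 7 moves in all.
Check: all required cells visited; 7 ≤ 7 moves.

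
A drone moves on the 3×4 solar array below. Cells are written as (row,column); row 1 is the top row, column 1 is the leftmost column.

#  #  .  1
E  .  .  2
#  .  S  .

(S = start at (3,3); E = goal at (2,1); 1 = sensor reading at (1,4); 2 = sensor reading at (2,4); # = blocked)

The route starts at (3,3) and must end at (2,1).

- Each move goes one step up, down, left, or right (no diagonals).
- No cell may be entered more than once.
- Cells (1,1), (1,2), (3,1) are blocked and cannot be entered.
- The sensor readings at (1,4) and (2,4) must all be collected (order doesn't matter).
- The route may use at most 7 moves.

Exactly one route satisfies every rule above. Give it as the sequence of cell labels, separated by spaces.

(3,3) (3,4) (2,4) (1,4) (1,3) (2,3) (2,2) (2,1)

The budget equals the shortest possible length, so every move has to be on a shortest route through the required cells.
Route from (3,3): right 1 to (3,4), up 2 to (1,4), left 1 to (1,3), down 1 to (2,3), left 2 to (2,1) — 7 moves in all.
Check: all required cells visited; 7 ≤ 7 moves.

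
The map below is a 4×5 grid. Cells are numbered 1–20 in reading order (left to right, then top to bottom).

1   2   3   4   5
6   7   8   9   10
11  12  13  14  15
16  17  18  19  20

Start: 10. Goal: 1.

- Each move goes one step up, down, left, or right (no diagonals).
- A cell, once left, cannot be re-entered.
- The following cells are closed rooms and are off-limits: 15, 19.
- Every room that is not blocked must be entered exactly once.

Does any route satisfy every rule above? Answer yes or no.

no

Colour the cells like a checkerboard: each orthogonal step flips colour, so a Hamiltonian route alternates colours. Here there are 8 cells of one colour and 10 of the other, with start on the opposite colour to the goal — the counts and endpoints can't be arranged into an alternating sequence of length 18, so no Hamiltonian route exists.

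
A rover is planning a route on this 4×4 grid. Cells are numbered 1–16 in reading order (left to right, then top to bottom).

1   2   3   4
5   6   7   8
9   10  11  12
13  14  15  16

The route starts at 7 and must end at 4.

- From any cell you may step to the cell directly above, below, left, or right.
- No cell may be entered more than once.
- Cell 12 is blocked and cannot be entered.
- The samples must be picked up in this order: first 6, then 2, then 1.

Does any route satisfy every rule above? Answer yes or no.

Ignoring the required order, 7 revisit-free routes from 7 to 4 pass through all of 6, 2, and 1; the waypoint orders that occur are 6 → 1 → 2 (7) — never 6 → 2 → 1.

no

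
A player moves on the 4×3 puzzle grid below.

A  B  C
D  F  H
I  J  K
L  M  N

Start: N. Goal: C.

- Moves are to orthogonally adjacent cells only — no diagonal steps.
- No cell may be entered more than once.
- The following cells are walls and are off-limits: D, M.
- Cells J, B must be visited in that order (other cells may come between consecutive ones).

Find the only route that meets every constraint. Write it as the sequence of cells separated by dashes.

N - K - J - F - B - C

The waypoints must appear in the order J, B, with no cell reused.
Route from N: up 1 to K, left 1 to J, up 2 to B, right 1 to C — 5 moves in all.
Check: order respected (J at step 2, B at step 4).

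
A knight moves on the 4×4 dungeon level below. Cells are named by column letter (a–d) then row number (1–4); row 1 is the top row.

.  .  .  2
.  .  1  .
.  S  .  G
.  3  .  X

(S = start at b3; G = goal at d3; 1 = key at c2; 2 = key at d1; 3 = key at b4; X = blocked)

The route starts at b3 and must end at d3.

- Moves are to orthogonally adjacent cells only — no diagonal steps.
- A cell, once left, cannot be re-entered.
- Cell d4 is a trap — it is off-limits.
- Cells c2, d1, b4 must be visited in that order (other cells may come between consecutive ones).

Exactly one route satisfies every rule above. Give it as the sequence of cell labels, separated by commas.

The waypoints must appear in the order c2, d1, b4, with no cell reused.
Route from b3: up to b2, 2× right (reaching d2), up to d1, 3× left (reaching a1), 3× down (reaching a4), 2× right (reaching c4), up to c3, right to d3 — 14 moves in all.
Check: order respected (1 at step 2, 2 at step 4, 3 at step 11).

b3, b2, c2, d2, d1, c1, b1, a1, a2, a3, a4, b4, c4, c3, d3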